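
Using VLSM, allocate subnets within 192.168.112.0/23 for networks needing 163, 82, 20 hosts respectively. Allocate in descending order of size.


163 hosts -> /24 (254 usable): 192.168.112.0/24
82 hosts -> /25 (126 usable): 192.168.113.0/25
20 hosts -> /27 (30 usable): 192.168.113.128/27
Allocation: 192.168.112.0/24 (163 hosts, 254 usable); 192.168.113.0/25 (82 hosts, 126 usable); 192.168.113.128/27 (20 hosts, 30 usable)


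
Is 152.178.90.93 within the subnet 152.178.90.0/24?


Subnet network: 152.178.90.0
Test IP AND mask: 152.178.90.0
Yes, 152.178.90.93 is in 152.178.90.0/24


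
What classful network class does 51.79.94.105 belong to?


First octet: 51
Binary: 00110011
0xxxxxxx -> Class A (1-126)
Class A, default mask 255.0.0.0 (/8)


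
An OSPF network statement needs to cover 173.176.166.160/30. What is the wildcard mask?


Subnet mask: 255.255.255.252
Wildcard = 255.255.255.255 - subnet mask
255 - 255 = 0
255 - 255 = 0
255 - 255 = 0
255 - 252 = 3
Wildcard: 0.0.0.3


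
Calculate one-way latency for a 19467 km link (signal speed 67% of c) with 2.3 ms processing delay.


Speed = 0.67 * 3e5 km/s = 201000 km/s
Propagation delay = 19467 / 201000 = 0.0969 s = 96.8507 ms
Processing delay = 2.3 ms
Total one-way latency = 99.1507 ms


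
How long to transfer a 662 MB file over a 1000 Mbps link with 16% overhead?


Effective throughput = 1000 * (1 - 16/100) = 840 Mbps
File size in Mb = 662 * 8 = 5296 Mb
Time = 5296 / 840
Time = 6.3048 seconds


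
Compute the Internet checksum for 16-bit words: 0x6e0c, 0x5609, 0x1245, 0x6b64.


Sum all words (with carry folding):
+ 0x6e0c = 0x6e0c
+ 0x5609 = 0xc415
+ 0x1245 = 0xd65a
+ 0x6b64 = 0x41bf
One's complement: ~0x41bf
Checksum = 0xbe40


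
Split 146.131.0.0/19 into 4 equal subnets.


New prefix = 19 + 2 = 21
Each subnet has 2048 addresses
  146.131.0.0/21
  146.131.8.0/21
  146.131.16.0/21
  146.131.24.0/21
Subnets: 146.131.0.0/21, 146.131.8.0/21, 146.131.16.0/21, 146.131.24.0/21


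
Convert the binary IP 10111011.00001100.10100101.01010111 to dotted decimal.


10111011 = 187
00001100 = 12
10100101 = 165
01010111 = 87
IP: 187.12.165.87


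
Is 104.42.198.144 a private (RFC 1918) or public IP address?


RFC 1918 private ranges:
  10.0.0.0/8 (10.0.0.0 - 10.255.255.255)
  172.16.0.0/12 (172.16.0.0 - 172.31.255.255)
  192.168.0.0/16 (192.168.0.0 - 192.168.255.255)
Public (not in any RFC 1918 range)


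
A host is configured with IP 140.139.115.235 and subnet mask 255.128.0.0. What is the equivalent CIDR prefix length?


Binary: 11111111.10000000.00000000.00000000
Count leading 1s
Prefix: /9


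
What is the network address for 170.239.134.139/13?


IP:   10101010.11101111.10000110.10001011
Mask: 11111111.11111000.00000000.00000000
AND operation:
Net:  10101010.11101000.00000000.00000000
Network: 170.232.0.0/13


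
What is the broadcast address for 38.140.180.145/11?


Network: 38.128.0.0/11
Host bits = 21
Set all host bits to 1:
Broadcast: 38.159.255.255


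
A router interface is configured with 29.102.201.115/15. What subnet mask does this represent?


/15 means 15 network bits, 17 host bits
Binary: 11111111111111100000000000000000
Mask: 255.254.0.0


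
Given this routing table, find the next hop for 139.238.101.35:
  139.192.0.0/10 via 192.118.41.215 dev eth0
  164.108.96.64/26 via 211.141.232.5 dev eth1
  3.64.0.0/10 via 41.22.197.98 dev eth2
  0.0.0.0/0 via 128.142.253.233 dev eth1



Longest prefix match for 139.238.101.35:
  /10 139.192.0.0: MATCH
  /26 164.108.96.64: no
  /10 3.64.0.0: no
  /0 0.0.0.0: MATCH
Selected: next-hop 192.118.41.215 via eth0 (matched /10)


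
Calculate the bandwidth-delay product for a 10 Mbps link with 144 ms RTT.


BDP = bandwidth * RTT
= 10 Mbps * 144 ms
= 10 * 1e6 * 144 / 1000 bits
= 1440000 bits
= 180000 bytes
= 175.7812 KB
BDP = 1440000 bits (180000 bytes)


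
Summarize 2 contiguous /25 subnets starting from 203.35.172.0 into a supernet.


Original prefix: /25
Number of subnets: 2 = 2^1
New prefix = 25 - 1 = 24
Supernet: 203.35.172.0/24


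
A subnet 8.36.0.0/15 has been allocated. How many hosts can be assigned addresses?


Host bits = 32 - 15 = 17
Total addresses = 2^17 = 131072
Usable = total - 2 (network and broadcast)
Usable hosts: 131070


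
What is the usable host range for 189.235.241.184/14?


Network: 189.232.0.0
Broadcast: 189.235.255.255
First usable = network + 1
Last usable = broadcast - 1
Range: 189.232.0.1 to 189.235.255.254


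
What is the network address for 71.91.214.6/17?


IP:   01000111.01011011.11010110.00000110
Mask: 11111111.11111111.10000000.00000000
AND operation:
Net:  01000111.01011011.10000000.00000000
Network: 71.91.128.0/17


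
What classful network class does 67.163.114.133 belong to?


First octet: 67
Binary: 01000011
0xxxxxxx -> Class A (1-126)
Class A, default mask 255.0.0.0 (/8)


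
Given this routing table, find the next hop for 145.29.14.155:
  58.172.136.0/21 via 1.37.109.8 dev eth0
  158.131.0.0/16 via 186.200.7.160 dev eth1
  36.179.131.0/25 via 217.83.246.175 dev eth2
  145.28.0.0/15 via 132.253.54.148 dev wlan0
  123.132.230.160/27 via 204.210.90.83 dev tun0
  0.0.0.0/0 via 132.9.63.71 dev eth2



Longest prefix match for 145.29.14.155:
  /21 58.172.136.0: no
  /16 158.131.0.0: no
  /25 36.179.131.0: no
  /15 145.28.0.0: MATCH
  /27 123.132.230.160: no
  /0 0.0.0.0: MATCH
Selected: next-hop 132.253.54.148 via wlan0 (matched /15)


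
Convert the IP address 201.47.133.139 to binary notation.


201 = 11001001
47 = 00101111
133 = 10000101
139 = 10001011
Binary: 11001001.00101111.10000101.10001011


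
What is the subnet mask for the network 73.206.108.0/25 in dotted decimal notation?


/25 means 25 network bits, 7 host bits
Binary: 11111111111111111111111110000000
Mask: 255.255.255.128


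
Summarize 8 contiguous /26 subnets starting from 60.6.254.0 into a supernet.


Original prefix: /26
Number of subnets: 8 = 2^3
New prefix = 26 - 3 = 23
Supernet: 60.6.254.0/23


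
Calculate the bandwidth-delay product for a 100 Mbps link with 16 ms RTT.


BDP = bandwidth * RTT
= 100 Mbps * 16 ms
= 100 * 1e6 * 16 / 1000 bits
= 1600000 bits
= 200000 bytes
= 195.3125 KB
BDP = 1600000 bits (200000 bytes)


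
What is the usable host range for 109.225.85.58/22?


Network: 109.225.84.0
Broadcast: 109.225.87.255
First usable = network + 1
Last usable = broadcast - 1
Range: 109.225.84.1 to 109.225.87.254


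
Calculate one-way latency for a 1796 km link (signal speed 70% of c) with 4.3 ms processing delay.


Speed = 0.7 * 3e5 km/s = 210000 km/s
Propagation delay = 1796 / 210000 = 0.0086 s = 8.5524 ms
Processing delay = 4.3 ms
Total one-way latency = 12.8524 ms


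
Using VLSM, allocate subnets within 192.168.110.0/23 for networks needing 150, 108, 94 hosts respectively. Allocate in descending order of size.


150 hosts -> /24 (254 usable): 192.168.110.0/24
108 hosts -> /25 (126 usable): 192.168.111.0/25
94 hosts -> /25 (126 usable): 192.168.111.128/25
Allocation: 192.168.110.0/24 (150 hosts, 254 usable); 192.168.111.0/25 (108 hosts, 126 usable); 192.168.111.128/25 (94 hosts, 126 usable)


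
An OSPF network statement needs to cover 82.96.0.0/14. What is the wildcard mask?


Subnet mask: 255.252.0.0
Wildcard = 255.255.255.255 - subnet mask
255 - 255 = 0
255 - 252 = 3
255 - 0 = 255
255 - 0 = 255
Wildcard: 0.3.255.255


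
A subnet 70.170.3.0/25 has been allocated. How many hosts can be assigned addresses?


Host bits = 32 - 25 = 7
Total addresses = 2^7 = 128
Usable = total - 2 (network and broadcast)
Usable hosts: 126


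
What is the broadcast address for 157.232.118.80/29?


Network: 157.232.118.80/29
Host bits = 3
Set all host bits to 1:
Broadcast: 157.232.118.87


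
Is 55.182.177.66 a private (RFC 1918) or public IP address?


RFC 1918 private ranges:
  10.0.0.0/8 (10.0.0.0 - 10.255.255.255)
  172.16.0.0/12 (172.16.0.0 - 172.31.255.255)
  192.168.0.0/16 (192.168.0.0 - 192.168.255.255)
Public (not in any RFC 1918 range)


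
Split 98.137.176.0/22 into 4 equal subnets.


New prefix = 22 + 2 = 24
Each subnet has 256 addresses
  98.137.176.0/24
  98.137.177.0/24
  98.137.178.0/24
  98.137.179.0/24
Subnets: 98.137.176.0/24, 98.137.177.0/24, 98.137.178.0/24, 98.137.179.0/24


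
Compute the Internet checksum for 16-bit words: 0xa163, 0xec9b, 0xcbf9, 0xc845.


Sum all words (with carry folding):
+ 0xa163 = 0xa163
+ 0xec9b = 0x8dff
+ 0xcbf9 = 0x59f9
+ 0xc845 = 0x223f
One's complement: ~0x223f
Checksum = 0xddc0


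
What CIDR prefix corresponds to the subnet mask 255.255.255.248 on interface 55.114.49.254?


Binary: 11111111.11111111.11111111.11111000
Count leading 1s
Prefix: /29


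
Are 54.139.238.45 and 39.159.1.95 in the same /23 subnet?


Mask: 255.255.254.0
54.139.238.45 AND mask = 54.139.238.0
39.159.1.95 AND mask = 39.159.0.0
No, different subnets (54.139.238.0 vs 39.159.0.0)


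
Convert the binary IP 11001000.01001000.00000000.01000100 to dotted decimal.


11001000 = 200
01001000 = 72
00000000 = 0
01000100 = 68
IP: 200.72.0.68


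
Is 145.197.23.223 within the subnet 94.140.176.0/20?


Subnet network: 94.140.176.0
Test IP AND mask: 145.197.16.0
No, 145.197.23.223 is not in 94.140.176.0/20


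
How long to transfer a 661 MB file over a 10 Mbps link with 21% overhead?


Effective throughput = 10 * (1 - 21/100) = 7.9 Mbps
File size in Mb = 661 * 8 = 5288 Mb
Time = 5288 / 7.9
Time = 669.3671 seconds


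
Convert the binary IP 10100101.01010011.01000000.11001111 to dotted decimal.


10100101 = 165
01010011 = 83
01000000 = 64
11001111 = 207
IP: 165.83.64.207


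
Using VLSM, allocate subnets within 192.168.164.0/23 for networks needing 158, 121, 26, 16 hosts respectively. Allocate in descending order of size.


158 hosts -> /24 (254 usable): 192.168.164.0/24
121 hosts -> /25 (126 usable): 192.168.165.0/25
26 hosts -> /27 (30 usable): 192.168.165.128/27
16 hosts -> /27 (30 usable): 192.168.165.160/27
Allocation: 192.168.164.0/24 (158 hosts, 254 usable); 192.168.165.0/25 (121 hosts, 126 usable); 192.168.165.128/27 (26 hosts, 30 usable); 192.168.165.160/27 (16 hosts, 30 usable)


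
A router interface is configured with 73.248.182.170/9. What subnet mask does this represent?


/9 means 9 network bits, 23 host bits
Binary: 11111111100000000000000000000000
Mask: 255.128.0.0


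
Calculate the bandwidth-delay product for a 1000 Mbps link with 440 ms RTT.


BDP = bandwidth * RTT
= 1000 Mbps * 440 ms
= 1000 * 1e6 * 440 / 1000 bits
= 440000000 bits
= 55000000 bytes
= 53710.9375 KB
BDP = 440000000 bits (55000000 bytes)


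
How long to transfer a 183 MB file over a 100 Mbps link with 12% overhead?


Effective throughput = 100 * (1 - 12/100) = 88 Mbps
File size in Mb = 183 * 8 = 1464 Mb
Time = 1464 / 88
Time = 16.6364 seconds


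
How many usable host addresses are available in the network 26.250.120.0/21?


Host bits = 32 - 21 = 11
Total addresses = 2^11 = 2048
Usable = total - 2 (network and broadcast)
Usable hosts: 2046


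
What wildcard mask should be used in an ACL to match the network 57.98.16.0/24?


Subnet mask: 255.255.255.0
Wildcard = 255.255.255.255 - subnet mask
255 - 255 = 0
255 - 255 = 0
255 - 255 = 0
255 - 0 = 255
Wildcard: 0.0.0.255


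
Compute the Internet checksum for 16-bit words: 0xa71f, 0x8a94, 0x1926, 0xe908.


Sum all words (with carry folding):
+ 0xa71f = 0xa71f
+ 0x8a94 = 0x31b4
+ 0x1926 = 0x4ada
+ 0xe908 = 0x33e3
One's complement: ~0x33e3
Checksum = 0xcc1c


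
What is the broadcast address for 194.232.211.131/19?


Network: 194.232.192.0/19
Host bits = 13
Set all host bits to 1:
Broadcast: 194.232.223.255


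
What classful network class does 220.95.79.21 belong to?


First octet: 220
Binary: 11011100
110xxxxx -> Class C (192-223)
Class C, default mask 255.255.255.0 (/24)


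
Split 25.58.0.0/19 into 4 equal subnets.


New prefix = 19 + 2 = 21
Each subnet has 2048 addresses
  25.58.0.0/21
  25.58.8.0/21
  25.58.16.0/21
  25.58.24.0/21
Subnets: 25.58.0.0/21, 25.58.8.0/21, 25.58.16.0/21, 25.58.24.0/21


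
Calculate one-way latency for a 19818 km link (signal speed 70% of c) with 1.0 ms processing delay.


Speed = 0.7 * 3e5 km/s = 210000 km/s
Propagation delay = 19818 / 210000 = 0.0944 s = 94.3714 ms
Processing delay = 1.0 ms
Total one-way latency = 95.3714 ms


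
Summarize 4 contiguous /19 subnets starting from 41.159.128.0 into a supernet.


Original prefix: /19
Number of subnets: 4 = 2^2
New prefix = 19 - 2 = 17
Supernet: 41.159.128.0/17


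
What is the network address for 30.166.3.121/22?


IP:   00011110.10100110.00000011.01111001
Mask: 11111111.11111111.11111100.00000000
AND operation:
Net:  00011110.10100110.00000000.00000000
Network: 30.166.0.0/22


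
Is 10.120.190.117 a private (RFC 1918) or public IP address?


RFC 1918 private ranges:
  10.0.0.0/8 (10.0.0.0 - 10.255.255.255)
  172.16.0.0/12 (172.16.0.0 - 172.31.255.255)
  192.168.0.0/16 (192.168.0.0 - 192.168.255.255)
Private (in 10.0.0.0/8)


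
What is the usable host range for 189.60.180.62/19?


Network: 189.60.160.0
Broadcast: 189.60.191.255
First usable = network + 1
Last usable = broadcast - 1
Range: 189.60.160.1 to 189.60.191.254


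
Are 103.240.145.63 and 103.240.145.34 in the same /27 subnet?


Mask: 255.255.255.224
103.240.145.63 AND mask = 103.240.145.32
103.240.145.34 AND mask = 103.240.145.32
Yes, same subnet (103.240.145.32)


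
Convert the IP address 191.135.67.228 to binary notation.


191 = 10111111
135 = 10000111
67 = 01000011
228 = 11100100
Binary: 10111111.10000111.01000011.11100100


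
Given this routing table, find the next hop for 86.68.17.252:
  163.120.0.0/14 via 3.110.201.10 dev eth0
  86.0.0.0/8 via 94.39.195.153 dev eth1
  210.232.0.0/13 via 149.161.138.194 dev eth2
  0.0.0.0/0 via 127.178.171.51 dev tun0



Longest prefix match for 86.68.17.252:
  /14 163.120.0.0: no
  /8 86.0.0.0: MATCH
  /13 210.232.0.0: no
  /0 0.0.0.0: MATCH
Selected: next-hop 94.39.195.153 via eth1 (matched /8)


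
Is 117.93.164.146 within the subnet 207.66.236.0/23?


Subnet network: 207.66.236.0
Test IP AND mask: 117.93.164.0
No, 117.93.164.146 is not in 207.66.236.0/23


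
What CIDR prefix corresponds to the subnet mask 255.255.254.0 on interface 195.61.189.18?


Binary: 11111111.11111111.11111110.00000000
Count leading 1s
Prefix: /23


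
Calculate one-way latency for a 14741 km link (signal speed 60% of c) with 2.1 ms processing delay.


Speed = 0.6 * 3e5 km/s = 180000 km/s
Propagation delay = 14741 / 180000 = 0.0819 s = 81.8944 ms
Processing delay = 2.1 ms
Total one-way latency = 83.9944 ms


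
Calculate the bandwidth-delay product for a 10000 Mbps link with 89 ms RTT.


BDP = bandwidth * RTT
= 10000 Mbps * 89 ms
= 10000 * 1e6 * 89 / 1000 bits
= 890000000 bits
= 111250000 bytes
= 108642.5781 KB
BDP = 890000000 bits (111250000 bytes)


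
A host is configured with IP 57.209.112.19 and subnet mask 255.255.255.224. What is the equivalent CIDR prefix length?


Binary: 11111111.11111111.11111111.11100000
Count leading 1s
Prefix: /27


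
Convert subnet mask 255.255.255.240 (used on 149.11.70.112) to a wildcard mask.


Subnet mask: 255.255.255.240
Wildcard = 255.255.255.255 - subnet mask
255 - 255 = 0
255 - 255 = 0
255 - 255 = 0
255 - 240 = 15
Wildcard: 0.0.0.15


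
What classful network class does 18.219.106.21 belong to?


First octet: 18
Binary: 00010010
0xxxxxxx -> Class A (1-126)
Class A, default mask 255.0.0.0 (/8)


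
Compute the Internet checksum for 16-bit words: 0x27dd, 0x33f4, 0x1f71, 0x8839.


Sum all words (with carry folding):
+ 0x27dd = 0x27dd
+ 0x33f4 = 0x5bd1
+ 0x1f71 = 0x7b42
+ 0x8839 = 0x037c
One's complement: ~0x037c
Checksum = 0xfc83


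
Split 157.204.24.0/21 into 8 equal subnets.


New prefix = 21 + 3 = 24
Each subnet has 256 addresses
  157.204.24.0/24
  157.204.25.0/24
  157.204.26.0/24
  157.204.27.0/24
  157.204.28.0/24
  157.204.29.0/24
  157.204.30.0/24
  157.204.31.0/24
Subnets: 157.204.24.0/24, 157.204.25.0/24, 157.204.26.0/24, 157.204.27.0/24, 157.204.28.0/24, 157.204.29.0/24, 157.204.30.0/24, 157.204.31.0/24


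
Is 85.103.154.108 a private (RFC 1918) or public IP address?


RFC 1918 private ranges:
  10.0.0.0/8 (10.0.0.0 - 10.255.255.255)
  172.16.0.0/12 (172.16.0.0 - 172.31.255.255)
  192.168.0.0/16 (192.168.0.0 - 192.168.255.255)
Public (not in any RFC 1918 range)


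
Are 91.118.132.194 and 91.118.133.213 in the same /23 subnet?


Mask: 255.255.254.0
91.118.132.194 AND mask = 91.118.132.0
91.118.133.213 AND mask = 91.118.132.0
Yes, same subnet (91.118.132.0)


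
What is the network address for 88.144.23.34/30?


IP:   01011000.10010000.00010111.00100010
Mask: 11111111.11111111.11111111.11111100
AND operation:
Net:  01011000.10010000.00010111.00100000
Network: 88.144.23.32/30


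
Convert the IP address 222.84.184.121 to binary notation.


222 = 11011110
84 = 01010100
184 = 10111000
121 = 01111001
Binary: 11011110.01010100.10111000.01111001


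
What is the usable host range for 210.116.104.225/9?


Network: 210.0.0.0
Broadcast: 210.127.255.255
First usable = network + 1
Last usable = broadcast - 1
Range: 210.0.0.1 to 210.127.255.254


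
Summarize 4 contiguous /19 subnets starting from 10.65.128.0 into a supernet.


Original prefix: /19
Number of subnets: 4 = 2^2
New prefix = 19 - 2 = 17
Supernet: 10.65.128.0/17


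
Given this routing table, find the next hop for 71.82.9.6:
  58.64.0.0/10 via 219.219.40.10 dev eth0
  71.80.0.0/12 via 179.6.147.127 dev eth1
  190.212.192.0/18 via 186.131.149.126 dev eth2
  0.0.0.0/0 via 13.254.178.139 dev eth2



Longest prefix match for 71.82.9.6:
  /10 58.64.0.0: no
  /12 71.80.0.0: MATCH
  /18 190.212.192.0: no
  /0 0.0.0.0: MATCH
Selected: next-hop 179.6.147.127 via eth1 (matched /12)


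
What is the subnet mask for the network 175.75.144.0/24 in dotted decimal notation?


/24 means 24 network bits, 8 host bits
Binary: 11111111111111111111111100000000
Mask: 255.255.255.0


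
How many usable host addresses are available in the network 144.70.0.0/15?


Host bits = 32 - 15 = 17
Total addresses = 2^17 = 131072
Usable = total - 2 (network and broadcast)
Usable hosts: 131070


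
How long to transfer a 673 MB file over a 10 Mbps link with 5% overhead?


Effective throughput = 10 * (1 - 5/100) = 9.5 Mbps
File size in Mb = 673 * 8 = 5384 Mb
Time = 5384 / 9.5
Time = 566.7368 seconds


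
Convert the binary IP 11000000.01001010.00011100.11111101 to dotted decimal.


11000000 = 192
01001010 = 74
00011100 = 28
11111101 = 253
IP: 192.74.28.253


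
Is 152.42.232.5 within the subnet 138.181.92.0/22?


Subnet network: 138.181.92.0
Test IP AND mask: 152.42.232.0
No, 152.42.232.5 is not in 138.181.92.0/22


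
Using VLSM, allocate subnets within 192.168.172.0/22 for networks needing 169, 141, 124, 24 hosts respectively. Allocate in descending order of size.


169 hosts -> /24 (254 usable): 192.168.172.0/24
141 hosts -> /24 (254 usable): 192.168.173.0/24
124 hosts -> /25 (126 usable): 192.168.174.0/25
24 hosts -> /27 (30 usable): 192.168.174.128/27
Allocation: 192.168.172.0/24 (169 hosts, 254 usable); 192.168.173.0/24 (141 hosts, 254 usable); 192.168.174.0/25 (124 hosts, 126 usable); 192.168.174.128/27 (24 hosts, 30 usable)


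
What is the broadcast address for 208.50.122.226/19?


Network: 208.50.96.0/19
Host bits = 13
Set all host bits to 1:
Broadcast: 208.50.127.255


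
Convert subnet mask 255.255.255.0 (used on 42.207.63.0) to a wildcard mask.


Subnet mask: 255.255.255.0
Wildcard = 255.255.255.255 - subnet mask
255 - 255 = 0
255 - 255 = 0
255 - 255 = 0
255 - 0 = 255
Wildcard: 0.0.0.255


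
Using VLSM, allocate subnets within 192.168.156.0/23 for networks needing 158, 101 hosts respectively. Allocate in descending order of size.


158 hosts -> /24 (254 usable): 192.168.156.0/24
101 hosts -> /25 (126 usable): 192.168.157.0/25
Allocation: 192.168.156.0/24 (158 hosts, 254 usable); 192.168.157.0/25 (101 hosts, 126 usable)


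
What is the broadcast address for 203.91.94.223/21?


Network: 203.91.88.0/21
Host bits = 11
Set all host bits to 1:
Broadcast: 203.91.95.255


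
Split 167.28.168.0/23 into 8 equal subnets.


New prefix = 23 + 3 = 26
Each subnet has 64 addresses
  167.28.168.0/26
  167.28.168.64/26
  167.28.168.128/26
  167.28.168.192/26
  167.28.169.0/26
  167.28.169.64/26
  167.28.169.128/26
  167.28.169.192/26
Subnets: 167.28.168.0/26, 167.28.168.64/26, 167.28.168.128/26, 167.28.168.192/26, 167.28.169.0/26, 167.28.169.64/26, 167.28.169.128/26, 167.28.169.192/26


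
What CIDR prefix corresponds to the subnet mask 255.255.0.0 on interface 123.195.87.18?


Binary: 11111111.11111111.00000000.00000000
Count leading 1s
Prefix: /16


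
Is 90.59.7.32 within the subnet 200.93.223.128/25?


Subnet network: 200.93.223.128
Test IP AND mask: 90.59.7.0
No, 90.59.7.32 is not in 200.93.223.128/25


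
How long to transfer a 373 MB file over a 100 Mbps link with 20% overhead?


Effective throughput = 100 * (1 - 20/100) = 80 Mbps
File size in Mb = 373 * 8 = 2984 Mb
Time = 2984 / 80
Time = 37.3 seconds


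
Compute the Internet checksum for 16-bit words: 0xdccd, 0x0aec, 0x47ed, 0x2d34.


Sum all words (with carry folding):
+ 0xdccd = 0xdccd
+ 0x0aec = 0xe7b9
+ 0x47ed = 0x2fa7
+ 0x2d34 = 0x5cdb
One's complement: ~0x5cdb
Checksum = 0xa324


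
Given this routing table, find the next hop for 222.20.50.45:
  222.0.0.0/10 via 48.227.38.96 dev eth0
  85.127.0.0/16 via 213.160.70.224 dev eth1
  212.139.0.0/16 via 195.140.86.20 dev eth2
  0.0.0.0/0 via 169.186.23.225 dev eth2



Longest prefix match for 222.20.50.45:
  /10 222.0.0.0: MATCH
  /16 85.127.0.0: no
  /16 212.139.0.0: no
  /0 0.0.0.0: MATCH
Selected: next-hop 48.227.38.96 via eth0 (matched /10)


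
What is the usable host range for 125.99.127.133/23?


Network: 125.99.126.0
Broadcast: 125.99.127.255
First usable = network + 1
Last usable = broadcast - 1
Range: 125.99.126.1 to 125.99.127.254


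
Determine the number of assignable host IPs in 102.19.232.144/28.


Host bits = 32 - 28 = 4
Total addresses = 2^4 = 16
Usable = total - 2 (network and broadcast)
Usable hosts: 14


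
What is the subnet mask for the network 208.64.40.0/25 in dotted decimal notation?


/25 means 25 network bits, 7 host bits
Binary: 11111111111111111111111110000000
Mask: 255.255.255.128


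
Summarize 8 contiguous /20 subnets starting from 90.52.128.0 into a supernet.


Original prefix: /20
Number of subnets: 8 = 2^3
New prefix = 20 - 3 = 17
Supernet: 90.52.128.0/17


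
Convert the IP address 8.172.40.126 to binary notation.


8 = 00001000
172 = 10101100
40 = 00101000
126 = 01111110
Binary: 00001000.10101100.00101000.01111110


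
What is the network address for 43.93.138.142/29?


IP:   00101011.01011101.10001010.10001110
Mask: 11111111.11111111.11111111.11111000
AND operation:
Net:  00101011.01011101.10001010.10001000
Network: 43.93.138.136/29


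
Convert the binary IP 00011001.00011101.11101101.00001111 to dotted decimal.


00011001 = 25
00011101 = 29
11101101 = 237
00001111 = 15
IP: 25.29.237.15


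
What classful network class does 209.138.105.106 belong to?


First octet: 209
Binary: 11010001
110xxxxx -> Class C (192-223)
Class C, default mask 255.255.255.0 (/24)


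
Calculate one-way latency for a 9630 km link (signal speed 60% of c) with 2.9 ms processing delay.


Speed = 0.6 * 3e5 km/s = 180000 km/s
Propagation delay = 9630 / 180000 = 0.0535 s = 53.5 ms
Processing delay = 2.9 ms
Total one-way latency = 56.4 ms


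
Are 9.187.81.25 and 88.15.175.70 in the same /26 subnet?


Mask: 255.255.255.192
9.187.81.25 AND mask = 9.187.81.0
88.15.175.70 AND mask = 88.15.175.64
No, different subnets (9.187.81.0 vs 88.15.175.64)


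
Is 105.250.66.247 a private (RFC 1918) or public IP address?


RFC 1918 private ranges:
  10.0.0.0/8 (10.0.0.0 - 10.255.255.255)
  172.16.0.0/12 (172.16.0.0 - 172.31.255.255)
  192.168.0.0/16 (192.168.0.0 - 192.168.255.255)
Public (not in any RFC 1918 range)


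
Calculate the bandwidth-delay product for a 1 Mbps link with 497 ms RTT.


BDP = bandwidth * RTT
= 1 Mbps * 497 ms
= 1 * 1e6 * 497 / 1000 bits
= 497000 bits
= 62125 bytes
= 60.6689 KB
BDP = 497000 bits (62125 bytes)


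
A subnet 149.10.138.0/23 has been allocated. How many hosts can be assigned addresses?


Host bits = 32 - 23 = 9
Total addresses = 2^9 = 512
Usable = total - 2 (network and broadcast)
Usable hosts: 510


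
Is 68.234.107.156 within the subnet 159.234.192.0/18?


Subnet network: 159.234.192.0
Test IP AND mask: 68.234.64.0
No, 68.234.107.156 is not in 159.234.192.0/18


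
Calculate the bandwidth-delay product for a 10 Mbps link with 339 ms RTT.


BDP = bandwidth * RTT
= 10 Mbps * 339 ms
= 10 * 1e6 * 339 / 1000 bits
= 3390000 bits
= 423750 bytes
= 413.8184 KB
BDP = 3390000 bits (423750 bytes)


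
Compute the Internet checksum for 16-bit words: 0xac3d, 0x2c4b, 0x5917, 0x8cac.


Sum all words (with carry folding):
+ 0xac3d = 0xac3d
+ 0x2c4b = 0xd888
+ 0x5917 = 0x31a0
+ 0x8cac = 0xbe4c
One's complement: ~0xbe4c
Checksum = 0x41b3


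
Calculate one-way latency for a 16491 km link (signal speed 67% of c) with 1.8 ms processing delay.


Speed = 0.67 * 3e5 km/s = 201000 km/s
Propagation delay = 16491 / 201000 = 0.082 s = 82.0448 ms
Processing delay = 1.8 ms
Total one-way latency = 83.8448 ms


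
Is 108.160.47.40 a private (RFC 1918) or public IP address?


RFC 1918 private ranges:
  10.0.0.0/8 (10.0.0.0 - 10.255.255.255)
  172.16.0.0/12 (172.16.0.0 - 172.31.255.255)
  192.168.0.0/16 (192.168.0.0 - 192.168.255.255)
Public (not in any RFC 1918 range)


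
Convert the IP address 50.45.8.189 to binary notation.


50 = 00110010
45 = 00101101
8 = 00001000
189 = 10111101
Binary: 00110010.00101101.00001000.10111101


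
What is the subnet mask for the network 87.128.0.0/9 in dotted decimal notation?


/9 means 9 network bits, 23 host bits
Binary: 11111111100000000000000000000000
Mask: 255.128.0.0


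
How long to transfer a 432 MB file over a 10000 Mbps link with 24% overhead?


Effective throughput = 10000 * (1 - 24/100) = 7600 Mbps
File size in Mb = 432 * 8 = 3456 Mb
Time = 3456 / 7600
Time = 0.4547 seconds


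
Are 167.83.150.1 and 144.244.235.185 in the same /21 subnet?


Mask: 255.255.248.0
167.83.150.1 AND mask = 167.83.144.0
144.244.235.185 AND mask = 144.244.232.0
No, different subnets (167.83.144.0 vs 144.244.232.0)


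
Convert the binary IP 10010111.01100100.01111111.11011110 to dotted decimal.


10010111 = 151
01100100 = 100
01111111 = 127
11011110 = 222
IP: 151.100.127.222


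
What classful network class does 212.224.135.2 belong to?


First octet: 212
Binary: 11010100
110xxxxx -> Class C (192-223)
Class C, default mask 255.255.255.0 (/24)


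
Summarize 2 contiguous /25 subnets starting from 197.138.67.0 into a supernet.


Original prefix: /25
Number of subnets: 2 = 2^1
New prefix = 25 - 1 = 24
Supernet: 197.138.67.0/24


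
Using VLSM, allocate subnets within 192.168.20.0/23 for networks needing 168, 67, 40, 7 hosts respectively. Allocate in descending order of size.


168 hosts -> /24 (254 usable): 192.168.20.0/24
67 hosts -> /25 (126 usable): 192.168.21.0/25
40 hosts -> /26 (62 usable): 192.168.21.128/26
7 hosts -> /28 (14 usable): 192.168.21.192/28
Allocation: 192.168.20.0/24 (168 hosts, 254 usable); 192.168.21.0/25 (67 hosts, 126 usable); 192.168.21.128/26 (40 hosts, 62 usable); 192.168.21.192/28 (7 hosts, 14 usable)


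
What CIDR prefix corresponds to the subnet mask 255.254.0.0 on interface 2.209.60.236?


Binary: 11111111.11111110.00000000.00000000
Count leading 1s
Prefix: /15


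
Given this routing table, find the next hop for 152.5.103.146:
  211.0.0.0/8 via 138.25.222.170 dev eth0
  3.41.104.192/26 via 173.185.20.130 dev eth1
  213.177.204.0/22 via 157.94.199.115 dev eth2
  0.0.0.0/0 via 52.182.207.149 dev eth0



Longest prefix match for 152.5.103.146:
  /8 211.0.0.0: no
  /26 3.41.104.192: no
  /22 213.177.204.0: no
  /0 0.0.0.0: MATCH
Selected: next-hop 52.182.207.149 via eth0 (matched /0)


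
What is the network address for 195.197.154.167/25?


IP:   11000011.11000101.10011010.10100111
Mask: 11111111.11111111.11111111.10000000
AND operation:
Net:  11000011.11000101.10011010.10000000
Network: 195.197.154.128/25


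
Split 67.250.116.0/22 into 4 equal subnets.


New prefix = 22 + 2 = 24
Each subnet has 256 addresses
  67.250.116.0/24
  67.250.117.0/24
  67.250.118.0/24
  67.250.119.0/24
Subnets: 67.250.116.0/24, 67.250.117.0/24, 67.250.118.0/24, 67.250.119.0/24


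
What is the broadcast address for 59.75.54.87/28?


Network: 59.75.54.80/28
Host bits = 4
Set all host bits to 1:
Broadcast: 59.75.54.95


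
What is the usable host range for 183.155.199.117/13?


Network: 183.152.0.0
Broadcast: 183.159.255.255
First usable = network + 1
Last usable = broadcast - 1
Range: 183.152.0.1 to 183.159.255.254


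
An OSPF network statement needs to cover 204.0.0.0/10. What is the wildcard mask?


Subnet mask: 255.192.0.0
Wildcard = 255.255.255.255 - subnet mask
255 - 255 = 0
255 - 192 = 63
255 - 0 = 255
255 - 0 = 255
Wildcard: 0.63.255.255


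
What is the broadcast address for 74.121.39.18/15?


Network: 74.120.0.0/15
Host bits = 17
Set all host bits to 1:
Broadcast: 74.121.255.255


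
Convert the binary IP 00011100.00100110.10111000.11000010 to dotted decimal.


00011100 = 28
00100110 = 38
10111000 = 184
11000010 = 194
IP: 28.38.184.194


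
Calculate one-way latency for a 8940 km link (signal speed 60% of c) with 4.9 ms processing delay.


Speed = 0.6 * 3e5 km/s = 180000 km/s
Propagation delay = 8940 / 180000 = 0.0497 s = 49.6667 ms
Processing delay = 4.9 ms
Total one-way latency = 54.5667 ms


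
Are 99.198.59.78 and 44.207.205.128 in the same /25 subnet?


Mask: 255.255.255.128
99.198.59.78 AND mask = 99.198.59.0
44.207.205.128 AND mask = 44.207.205.128
No, different subnets (99.198.59.0 vs 44.207.205.128)


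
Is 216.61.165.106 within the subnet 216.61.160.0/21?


Subnet network: 216.61.160.0
Test IP AND mask: 216.61.160.0
Yes, 216.61.165.106 is in 216.61.160.0/21


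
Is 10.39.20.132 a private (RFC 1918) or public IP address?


RFC 1918 private ranges:
  10.0.0.0/8 (10.0.0.0 - 10.255.255.255)
  172.16.0.0/12 (172.16.0.0 - 172.31.255.255)
  192.168.0.0/16 (192.168.0.0 - 192.168.255.255)
Private (in 10.0.0.0/8)


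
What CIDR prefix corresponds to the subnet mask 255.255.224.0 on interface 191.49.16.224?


Binary: 11111111.11111111.11100000.00000000
Count leading 1s
Prefix: /19


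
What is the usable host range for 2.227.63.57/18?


Network: 2.227.0.0
Broadcast: 2.227.63.255
First usable = network + 1
Last usable = broadcast - 1
Range: 2.227.0.1 to 2.227.63.254


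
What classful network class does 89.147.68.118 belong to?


First octet: 89
Binary: 01011001
0xxxxxxx -> Class A (1-126)
Class A, default mask 255.0.0.0 (/8)


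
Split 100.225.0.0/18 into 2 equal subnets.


New prefix = 18 + 1 = 19
Each subnet has 8192 addresses
  100.225.0.0/19
  100.225.32.0/19
Subnets: 100.225.0.0/19, 100.225.32.0/19


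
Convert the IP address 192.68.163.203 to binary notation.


192 = 11000000
68 = 01000100
163 = 10100011
203 = 11001011
Binary: 11000000.01000100.10100011.11001011


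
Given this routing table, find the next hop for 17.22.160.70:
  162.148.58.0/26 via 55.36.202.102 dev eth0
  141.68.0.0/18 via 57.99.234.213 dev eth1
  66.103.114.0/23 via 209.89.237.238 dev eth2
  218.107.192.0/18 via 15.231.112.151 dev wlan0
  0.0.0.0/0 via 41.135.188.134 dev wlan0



Longest prefix match for 17.22.160.70:
  /26 162.148.58.0: no
  /18 141.68.0.0: no
  /23 66.103.114.0: no
  /18 218.107.192.0: no
  /0 0.0.0.0: MATCH
Selected: next-hop 41.135.188.134 via wlan0 (matched /0)


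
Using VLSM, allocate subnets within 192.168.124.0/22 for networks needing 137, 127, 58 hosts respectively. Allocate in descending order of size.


137 hosts -> /24 (254 usable): 192.168.124.0/24
127 hosts -> /24 (254 usable): 192.168.125.0/24
58 hosts -> /26 (62 usable): 192.168.126.0/26
Allocation: 192.168.124.0/24 (137 hosts, 254 usable); 192.168.125.0/24 (127 hosts, 254 usable); 192.168.126.0/26 (58 hosts, 62 usable)


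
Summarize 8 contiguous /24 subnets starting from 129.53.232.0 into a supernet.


Original prefix: /24
Number of subnets: 8 = 2^3
New prefix = 24 - 3 = 21
Supernet: 129.53.232.0/21


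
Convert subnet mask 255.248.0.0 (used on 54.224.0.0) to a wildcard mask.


Subnet mask: 255.248.0.0
Wildcard = 255.255.255.255 - subnet mask
255 - 255 = 0
255 - 248 = 7
255 - 0 = 255
255 - 0 = 255
Wildcard: 0.7.255.255


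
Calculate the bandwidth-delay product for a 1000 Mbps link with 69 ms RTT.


BDP = bandwidth * RTT
= 1000 Mbps * 69 ms
= 1000 * 1e6 * 69 / 1000 bits
= 69000000 bits
= 8625000 bytes
= 8422.8516 KB
BDP = 69000000 bits (8625000 bytes)


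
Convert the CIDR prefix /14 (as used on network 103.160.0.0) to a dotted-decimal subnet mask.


/14 means 14 network bits, 18 host bits
Binary: 11111111111111000000000000000000
Mask: 255.252.0.0


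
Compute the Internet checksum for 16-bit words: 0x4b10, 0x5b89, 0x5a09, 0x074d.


Sum all words (with carry folding):
+ 0x4b10 = 0x4b10
+ 0x5b89 = 0xa699
+ 0x5a09 = 0x00a3
+ 0x074d = 0x07f0
One's complement: ~0x07f0
Checksum = 0xf80f


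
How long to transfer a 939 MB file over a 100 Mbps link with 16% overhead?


Effective throughput = 100 * (1 - 16/100) = 84 Mbps
File size in Mb = 939 * 8 = 7512 Mb
Time = 7512 / 84
Time = 89.4286 seconds


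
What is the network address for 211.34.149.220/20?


IP:   11010011.00100010.10010101.11011100
Mask: 11111111.11111111.11110000.00000000
AND operation:
Net:  11010011.00100010.10010000.00000000
Network: 211.34.144.0/20


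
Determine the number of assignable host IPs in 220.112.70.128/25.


Host bits = 32 - 25 = 7
Total addresses = 2^7 = 128
Usable = total - 2 (network and broadcast)
Usable hosts: 126


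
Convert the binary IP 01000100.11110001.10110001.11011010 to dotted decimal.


01000100 = 68
11110001 = 241
10110001 = 177
11011010 = 218
IP: 68.241.177.218


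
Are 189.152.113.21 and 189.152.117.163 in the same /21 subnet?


Mask: 255.255.248.0
189.152.113.21 AND mask = 189.152.112.0
189.152.117.163 AND mask = 189.152.112.0
Yes, same subnet (189.152.112.0)


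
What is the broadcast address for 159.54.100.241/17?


Network: 159.54.0.0/17
Host bits = 15
Set all host bits to 1:
Broadcast: 159.54.127.255


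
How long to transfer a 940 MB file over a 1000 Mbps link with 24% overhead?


Effective throughput = 1000 * (1 - 24/100) = 760 Mbps
File size in Mb = 940 * 8 = 7520 Mb
Time = 7520 / 760
Time = 9.8947 seconds


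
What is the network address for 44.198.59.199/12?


IP:   00101100.11000110.00111011.11000111
Mask: 11111111.11110000.00000000.00000000
AND operation:
Net:  00101100.11000000.00000000.00000000
Network: 44.192.0.0/12


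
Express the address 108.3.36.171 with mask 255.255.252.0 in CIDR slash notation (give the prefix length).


Binary: 11111111.11111111.11111100.00000000
Count leading 1s
Prefix: /22


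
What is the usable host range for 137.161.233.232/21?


Network: 137.161.232.0
Broadcast: 137.161.239.255
First usable = network + 1
Last usable = broadcast - 1
Range: 137.161.232.1 to 137.161.239.254


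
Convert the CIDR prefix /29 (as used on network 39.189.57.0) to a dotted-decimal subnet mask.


/29 means 29 network bits, 3 host bits
Binary: 11111111111111111111111111111000
Mask: 255.255.255.248


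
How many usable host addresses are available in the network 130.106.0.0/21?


Host bits = 32 - 21 = 11
Total addresses = 2^11 = 2048
Usable = total - 2 (network and broadcast)
Usable hosts: 2046


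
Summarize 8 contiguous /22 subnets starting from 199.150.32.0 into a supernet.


Original prefix: /22
Number of subnets: 8 = 2^3
New prefix = 22 - 3 = 19
Supernet: 199.150.32.0/19


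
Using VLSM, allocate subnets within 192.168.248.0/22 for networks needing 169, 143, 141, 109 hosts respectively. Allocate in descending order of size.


169 hosts -> /24 (254 usable): 192.168.248.0/24
143 hosts -> /24 (254 usable): 192.168.249.0/24
141 hosts -> /24 (254 usable): 192.168.250.0/24
109 hosts -> /25 (126 usable): 192.168.251.0/25
Allocation: 192.168.248.0/24 (169 hosts, 254 usable); 192.168.249.0/24 (143 hosts, 254 usable); 192.168.250.0/24 (141 hosts, 254 usable); 192.168.251.0/25 (109 hosts, 126 usable)


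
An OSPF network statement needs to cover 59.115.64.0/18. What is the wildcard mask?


Subnet mask: 255.255.192.0
Wildcard = 255.255.255.255 - subnet mask
255 - 255 = 0
255 - 255 = 0
255 - 192 = 63
255 - 0 = 255
Wildcard: 0.0.63.255


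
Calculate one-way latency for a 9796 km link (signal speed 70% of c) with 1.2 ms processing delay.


Speed = 0.7 * 3e5 km/s = 210000 km/s
Propagation delay = 9796 / 210000 = 0.0466 s = 46.6476 ms
Processing delay = 1.2 ms
Total one-way latency = 47.8476 ms


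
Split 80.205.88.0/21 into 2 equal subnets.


New prefix = 21 + 1 = 22
Each subnet has 1024 addresses
  80.205.88.0/22
  80.205.92.0/22
Subnets: 80.205.88.0/22, 80.205.92.0/22


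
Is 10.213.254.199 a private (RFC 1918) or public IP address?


RFC 1918 private ranges:
  10.0.0.0/8 (10.0.0.0 - 10.255.255.255)
  172.16.0.0/12 (172.16.0.0 - 172.31.255.255)
  192.168.0.0/16 (192.168.0.0 - 192.168.255.255)
Private (in 10.0.0.0/8)


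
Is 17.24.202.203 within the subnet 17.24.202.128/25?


Subnet network: 17.24.202.128
Test IP AND mask: 17.24.202.128
Yes, 17.24.202.203 is in 17.24.202.128/25


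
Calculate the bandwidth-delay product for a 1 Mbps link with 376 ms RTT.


BDP = bandwidth * RTT
= 1 Mbps * 376 ms
= 1 * 1e6 * 376 / 1000 bits
= 376000 bits
= 47000 bytes
= 45.8984 KB
BDP = 376000 bits (47000 bytes)


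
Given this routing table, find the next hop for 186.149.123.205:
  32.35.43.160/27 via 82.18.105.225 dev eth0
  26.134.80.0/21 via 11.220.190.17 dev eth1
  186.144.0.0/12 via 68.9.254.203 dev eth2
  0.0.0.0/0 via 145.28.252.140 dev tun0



Longest prefix match for 186.149.123.205:
  /27 32.35.43.160: no
  /21 26.134.80.0: no
  /12 186.144.0.0: MATCH
  /0 0.0.0.0: MATCH
Selected: next-hop 68.9.254.203 via eth2 (matched /12)


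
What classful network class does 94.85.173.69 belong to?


First octet: 94
Binary: 01011110
0xxxxxxx -> Class A (1-126)
Class A, default mask 255.0.0.0 (/8)


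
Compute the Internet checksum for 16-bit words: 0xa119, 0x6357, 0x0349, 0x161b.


Sum all words (with carry folding):
+ 0xa119 = 0xa119
+ 0x6357 = 0x0471
+ 0x0349 = 0x07ba
+ 0x161b = 0x1dd5
One's complement: ~0x1dd5
Checksum = 0xe22a


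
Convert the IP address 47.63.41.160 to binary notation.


47 = 00101111
63 = 00111111
41 = 00101001
160 = 10100000
Binary: 00101111.00111111.00101001.10100000


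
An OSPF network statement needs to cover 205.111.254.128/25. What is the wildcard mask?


Subnet mask: 255.255.255.128
Wildcard = 255.255.255.255 - subnet mask
255 - 255 = 0
255 - 255 = 0
255 - 255 = 0
255 - 128 = 127
Wildcard: 0.0.0.127


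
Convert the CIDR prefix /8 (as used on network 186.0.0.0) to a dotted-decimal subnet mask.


/8 means 8 network bits, 24 host bits
Binary: 11111111000000000000000000000000
Mask: 255.0.0.0


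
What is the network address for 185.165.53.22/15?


IP:   10111001.10100101.00110101.00010110
Mask: 11111111.11111110.00000000.00000000
AND operation:
Net:  10111001.10100100.00000000.00000000
Network: 185.164.0.0/15
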